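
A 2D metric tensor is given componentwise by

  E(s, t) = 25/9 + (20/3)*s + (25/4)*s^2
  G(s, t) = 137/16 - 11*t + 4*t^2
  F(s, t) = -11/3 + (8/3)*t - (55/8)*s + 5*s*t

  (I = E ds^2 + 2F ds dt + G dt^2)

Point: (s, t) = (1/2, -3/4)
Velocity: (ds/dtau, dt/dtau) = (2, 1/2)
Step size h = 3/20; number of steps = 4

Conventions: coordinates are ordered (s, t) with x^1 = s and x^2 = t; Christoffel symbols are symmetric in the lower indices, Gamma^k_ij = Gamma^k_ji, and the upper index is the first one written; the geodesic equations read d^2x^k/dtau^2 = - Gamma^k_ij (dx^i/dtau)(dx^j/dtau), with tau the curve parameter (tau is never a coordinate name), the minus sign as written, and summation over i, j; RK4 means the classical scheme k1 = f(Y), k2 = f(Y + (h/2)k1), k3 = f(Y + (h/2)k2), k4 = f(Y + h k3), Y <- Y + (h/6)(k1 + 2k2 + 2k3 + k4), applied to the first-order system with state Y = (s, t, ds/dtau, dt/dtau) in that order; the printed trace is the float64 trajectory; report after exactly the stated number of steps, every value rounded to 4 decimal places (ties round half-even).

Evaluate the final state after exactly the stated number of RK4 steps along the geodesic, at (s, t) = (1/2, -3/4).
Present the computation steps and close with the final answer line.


f(Y) = (ds/dtau, dt/dtau, -Gamma^s_ij Y'^i Y'^j, -Gamma^t_ij Y'^i Y'^j) with the Gammas evaluated at the stage position; h = 0.150000; intermediate values shown to 6 dp
step 0: s = 0.5000, t = -0.7500, ds/dtau = 2.0000, dt/dtau = 0.5000
step 1:
  k1: at (s, t) = (0.500000, -0.750000), (ds/dtau, dt/dtau) = (2.000000, 0.500000); Gamma_sss = 0.250944, Gamma_sst = 0.000000, Gamma_stt = 0.200756, Gamma_tss = -0.412844, Gamma_tst = 0.000000, Gamma_ttt = -0.330275; k1 = (2.000000, 0.500000, -1.053967, 1.733945)
  k2: at (s, t) = (0.650000, -0.712500), (ds/dtau, dt/dtau) = (1.920953, 0.630046); Gamma_sss = 0.272082, Gamma_sst = 0.000000, Gamma_stt = 0.217666, Gamma_tss = -0.383981, Gamma_tst = 0.000000, Gamma_ttt = -0.307184; k2 = (1.920953, 0.630046, -1.090403, 1.538850)
  k3: at (s, t) = (0.644071, -0.702747), (ds/dtau, dt/dtau) = (1.918220, 0.615414); Gamma_sss = 0.273232, Gamma_sst = 0.000000, Gamma_stt = 0.218585, Gamma_tss = -0.385734, Gamma_tst = 0.000000, Gamma_ttt = -0.308587; k3 = (1.918220, 0.615414, -1.088160, 1.536206)
  k4: at (s, t) = (0.787733, -0.657688), (ds/dtau, dt/dtau) = (1.836776, 0.730431); Gamma_sss = 0.290371, Gamma_sst = 0.000000, Gamma_stt = 0.232297, Gamma_tss = -0.357429, Gamma_tst = 0.000000, Gamma_ttt = -0.285943; k4 = (1.836776, 0.730431, -1.103575, 1.358432)
  Y <- Y + (h/6)(k1 + 2k2 + 2k3 + k4): s = 0.7879, t = -0.6570, ds/dtau = 1.8371, dt/dtau = 0.7311
step 2:
  k1: at (s, t) = (0.787878, -0.656966), (ds/dtau, dt/dtau) = (1.837133, 0.731062); Gamma_sss = 0.290498, Gamma_sst = 0.000000, Gamma_stt = 0.232399, Gamma_tss = -0.357419, Gamma_tst = 0.000000, Gamma_ttt = -0.285935; k1 = (1.837133, 0.731062, -1.104655, 1.359129)
  k2: at (s, t) = (0.925663, -0.602137), (ds/dtau, dt/dtau) = (1.754284, 0.832997); Gamma_sss = 0.304562, Gamma_sst = 0.000000, Gamma_stt = 0.243650, Gamma_tss = -0.330178, Gamma_tst = 0.000000, Gamma_ttt = -0.264142; k2 = (1.754284, 0.832997, -1.106358, 1.199411)
  k3: at (s, t) = (0.919449, -0.594491), (ds/dtau, dt/dtau) = (1.754156, 0.821018); Gamma_sss = 0.305651, Gamma_sst = 0.000000, Gamma_stt = 0.244521, Gamma_tss = -0.331489, Gamma_tst = 0.000000, Gamma_ttt = -0.265192; k3 = (1.754156, 0.821018, -1.105334, 1.198773)
  k4: at (s, t) = (1.051001, -0.533814), (ds/dtau, dt/dtau) = (1.671333, 0.910878); Gamma_sss = 0.316740, Gamma_sst = 0.000000, Gamma_stt = 0.253392, Gamma_tss = -0.305288, Gamma_tst = 0.000000, Gamma_ttt = -0.244230; k4 = (1.671333, 0.910878, -1.095007, 1.055415)
  Y <- Y + (h/6)(k1 + 2k2 + 2k3 + k4): s = 1.0510, t = -0.5332, ds/dtau = 1.6716, dt/dtau = 0.9113
step 3:
  k1: at (s, t) = (1.051012, -0.533217), (ds/dtau, dt/dtau) = (1.671557, 0.911335); Gamma_sss = 0.316833, Gamma_sst = 0.000000, Gamma_stt = 0.253466, Gamma_tss = -0.305280, Gamma_tst = 0.000000, Gamma_ttt = -0.244224; k1 = (1.671557, 0.911335, -1.095774, 1.055818)
  k2: at (s, t) = (1.176379, -0.464867), (ds/dtau, dt/dtau) = (1.589374, 0.990521); Gamma_sss = 0.325685, Gamma_sst = 0.000000, Gamma_stt = 0.260548, Gamma_tss = -0.280383, Gamma_tst = 0.000000, Gamma_ttt = -0.224306; k2 = (1.589374, 0.990521, -1.078349, 0.928352)
  k3: at (s, t) = (1.170215, -0.458928), (ds/dtau, dt/dtau) = (1.590681, 0.980961); Gamma_sss = 0.326689, Gamma_sst = 0.000000, Gamma_stt = 0.261351, Gamma_tss = -0.281354, Gamma_tst = 0.000000, Gamma_ttt = -0.225083; k3 = (1.590681, 0.980961, -1.078105, 0.928494)
  k4: at (s, t) = (1.289614, -0.386073), (ds/dtau, dt/dtau) = (1.509841, 1.050609); Gamma_sss = 0.333384, Gamma_sst = 0.000000, Gamma_stt = 0.266707, Gamma_tss = -0.257654, Gamma_tst = 0.000000, Gamma_ttt = -0.206123; k4 = (1.509841, 1.050609, -1.054374, 0.814869)
  Y <- Y + (h/6)(k1 + 2k2 + 2k3 + k4): s = 1.2895, t = -0.3856, ds/dtau = 1.5100, dt/dtau = 1.0509
step 4:
  k1: at (s, t) = (1.289549, -0.385594), (ds/dtau, dt/dtau) = (1.509981, 1.050945); Gamma_sss = 0.333452, Gamma_sst = 0.000000, Gamma_stt = 0.266761, Gamma_tss = -0.257646, Gamma_tst = 0.000000, Gamma_ttt = -0.206117; k1 = (1.509981, 1.050945, -1.054918, 0.815097)
  k2: at (s, t) = (1.402798, -0.306773), (ds/dtau, dt/dtau) = (1.430862, 1.112077); Gamma_sss = 0.338558, Gamma_sst = 0.000000, Gamma_stt = 0.270847, Gamma_tss = -0.235264, Gamma_tst = 0.000000, Gamma_ttt = -0.188211; k2 = (1.430862, 1.112077, -1.028112, 0.714436)
  k3: at (s, t) = (1.396864, -0.302188), (ds/dtau, dt/dtau) = (1.432872, 1.104527); Gamma_sss = 0.339467, Gamma_sst = 0.000000, Gamma_stt = 0.271574, Gamma_tss = -0.235976, Gamma_tst = 0.000000, Gamma_ttt = -0.188781; k3 = (1.432872, 1.104527, -1.028283, 0.714797)
  k4: at (s, t) = (1.504480, -0.219915), (ds/dtau, dt/dtau) = (1.355738, 1.158164); Gamma_sss = 0.343027, Gamma_sst = 0.000000, Gamma_stt = 0.274421, Gamma_tss = -0.214779, Gamma_tst = 0.000000, Gamma_ttt = -0.171823; k4 = (1.355738, 1.158164, -0.998585, 0.625242)
  Y <- Y + (h/6)(k1 + 2k2 + 2k3 + k4): s = 1.5044, t = -0.2195, ds/dtau = 1.3558, dt/dtau = 1.1584

Answer: s = 1.5044, t = -0.2195, ds/dtau = 1.3558, dt/dtau = 1.1584


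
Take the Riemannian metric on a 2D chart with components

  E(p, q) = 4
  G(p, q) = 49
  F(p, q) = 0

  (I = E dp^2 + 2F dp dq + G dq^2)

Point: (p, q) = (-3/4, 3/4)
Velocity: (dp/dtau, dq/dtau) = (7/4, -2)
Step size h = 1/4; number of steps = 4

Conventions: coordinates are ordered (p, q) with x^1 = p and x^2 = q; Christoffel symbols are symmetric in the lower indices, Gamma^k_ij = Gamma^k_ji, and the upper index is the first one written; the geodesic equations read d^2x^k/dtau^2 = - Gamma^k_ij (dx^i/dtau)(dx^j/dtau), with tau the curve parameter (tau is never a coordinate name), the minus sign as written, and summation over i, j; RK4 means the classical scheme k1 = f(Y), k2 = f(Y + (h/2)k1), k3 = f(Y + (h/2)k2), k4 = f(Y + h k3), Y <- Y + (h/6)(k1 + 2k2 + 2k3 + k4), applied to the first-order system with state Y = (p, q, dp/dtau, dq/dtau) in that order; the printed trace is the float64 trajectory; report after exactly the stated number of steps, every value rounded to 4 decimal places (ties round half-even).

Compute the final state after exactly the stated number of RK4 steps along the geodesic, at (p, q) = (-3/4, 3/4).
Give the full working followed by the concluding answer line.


f(Y) = (dp/dtau, dq/dtau, -Gamma^p_ij Y'^i Y'^j, -Gamma^q_ij Y'^i Y'^j) with the Gammas evaluated at the stage position; h = 0.250000; intermediate values shown to 6 dp
step 0: p = -0.7500, q = 0.7500, dp/dtau = 1.7500, dq/dtau = -2.0000
step 1:
  k1: at (p, q) = (-0.750000, 0.750000), (dp/dtau, dq/dtau) = (1.750000, -2.000000); Gamma_ppp = 0.000000, Gamma_ppq = 0.000000, Gamma_pqq = 0.000000, Gamma_qpp = 0.000000, Gamma_qpq = 0.000000, Gamma_qqq = 0.000000; k1 = (1.750000, -2.000000, 0.000000, 0.000000)
  k2: at (p, q) = (-0.531250, 0.500000), (dp/dtau, dq/dtau) = (1.750000, -2.000000); Gamma_ppp = 0.000000, Gamma_ppq = 0.000000, Gamma_pqq = 0.000000, Gamma_qpp = 0.000000, Gamma_qpq = 0.000000, Gamma_qqq = 0.000000; k2 = (1.750000, -2.000000, 0.000000, 0.000000)
  k3: at (p, q) = (-0.531250, 0.500000), (dp/dtau, dq/dtau) = (1.750000, -2.000000); Gamma_ppp = 0.000000, Gamma_ppq = 0.000000, Gamma_pqq = 0.000000, Gamma_qpp = 0.000000, Gamma_qpq = 0.000000, Gamma_qqq = 0.000000; k3 = (1.750000, -2.000000, 0.000000, 0.000000)
  k4: at (p, q) = (-0.312500, 0.250000), (dp/dtau, dq/dtau) = (1.750000, -2.000000); Gamma_ppp = 0.000000, Gamma_ppq = 0.000000, Gamma_pqq = 0.000000, Gamma_qpp = 0.000000, Gamma_qpq = 0.000000, Gamma_qqq = 0.000000; k4 = (1.750000, -2.000000, 0.000000, 0.000000)
  Y <- Y + (h/6)(k1 + 2k2 + 2k3 + k4): p = -0.3125, q = 0.2500, dp/dtau = 1.7500, dq/dtau = -2.0000
step 2:
  k1: at (p, q) = (-0.312500, 0.250000), (dp/dtau, dq/dtau) = (1.750000, -2.000000); Gamma_ppp = 0.000000, Gamma_ppq = 0.000000, Gamma_pqq = 0.000000, Gamma_qpp = 0.000000, Gamma_qpq = 0.000000, Gamma_qqq = 0.000000; k1 = (1.750000, -2.000000, 0.000000, 0.000000)
  k2: at (p, q) = (-0.093750, 0.000000), (dp/dtau, dq/dtau) = (1.750000, -2.000000); Gamma_ppp = 0.000000, Gamma_ppq = 0.000000, Gamma_pqq = 0.000000, Gamma_qpp = 0.000000, Gamma_qpq = 0.000000, Gamma_qqq = 0.000000; k2 = (1.750000, -2.000000, 0.000000, 0.000000)
  k3: at (p, q) = (-0.093750, 0.000000), (dp/dtau, dq/dtau) = (1.750000, -2.000000); Gamma_ppp = 0.000000, Gamma_ppq = 0.000000, Gamma_pqq = 0.000000, Gamma_qpp = 0.000000, Gamma_qpq = 0.000000, Gamma_qqq = 0.000000; k3 = (1.750000, -2.000000, 0.000000, 0.000000)
  k4: at (p, q) = (0.125000, -0.250000), (dp/dtau, dq/dtau) = (1.750000, -2.000000); Gamma_ppp = 0.000000, Gamma_ppq = 0.000000, Gamma_pqq = 0.000000, Gamma_qpp = 0.000000, Gamma_qpq = 0.000000, Gamma_qqq = 0.000000; k4 = (1.750000, -2.000000, 0.000000, 0.000000)
  Y <- Y + (h/6)(k1 + 2k2 + 2k3 + k4): p = 0.1250, q = -0.2500, dp/dtau = 1.7500, dq/dtau = -2.0000
step 3:
  k1: at (p, q) = (0.125000, -0.250000), (dp/dtau, dq/dtau) = (1.750000, -2.000000); Gamma_ppp = 0.000000, Gamma_ppq = 0.000000, Gamma_pqq = 0.000000, Gamma_qpp = 0.000000, Gamma_qpq = 0.000000, Gamma_qqq = 0.000000; k1 = (1.750000, -2.000000, 0.000000, 0.000000)
  k2: at (p, q) = (0.343750, -0.500000), (dp/dtau, dq/dtau) = (1.750000, -2.000000); Gamma_ppp = 0.000000, Gamma_ppq = 0.000000, Gamma_pqq = 0.000000, Gamma_qpp = 0.000000, Gamma_qpq = 0.000000, Gamma_qqq = 0.000000; k2 = (1.750000, -2.000000, 0.000000, 0.000000)
  k3: at (p, q) = (0.343750, -0.500000), (dp/dtau, dq/dtau) = (1.750000, -2.000000); Gamma_ppp = 0.000000, Gamma_ppq = 0.000000, Gamma_pqq = 0.000000, Gamma_qpp = 0.000000, Gamma_qpq = 0.000000, Gamma_qqq = 0.000000; k3 = (1.750000, -2.000000, 0.000000, 0.000000)
  k4: at (p, q) = (0.562500, -0.750000), (dp/dtau, dq/dtau) = (1.750000, -2.000000); Gamma_ppp = 0.000000, Gamma_ppq = 0.000000, Gamma_pqq = 0.000000, Gamma_qpp = 0.000000, Gamma_qpq = 0.000000, Gamma_qqq = 0.000000; k4 = (1.750000, -2.000000, 0.000000, 0.000000)
  Y <- Y + (h/6)(k1 + 2k2 + 2k3 + k4): p = 0.5625, q = -0.7500, dp/dtau = 1.7500, dq/dtau = -2.0000
step 4:
  k1: at (p, q) = (0.562500, -0.750000), (dp/dtau, dq/dtau) = (1.750000, -2.000000); Gamma_ppp = 0.000000, Gamma_ppq = 0.000000, Gamma_pqq = 0.000000, Gamma_qpp = 0.000000, Gamma_qpq = 0.000000, Gamma_qqq = 0.000000; k1 = (1.750000, -2.000000, 0.000000, 0.000000)
  k2: at (p, q) = (0.781250, -1.000000), (dp/dtau, dq/dtau) = (1.750000, -2.000000); Gamma_ppp = 0.000000, Gamma_ppq = 0.000000, Gamma_pqq = 0.000000, Gamma_qpp = 0.000000, Gamma_qpq = 0.000000, Gamma_qqq = 0.000000; k2 = (1.750000, -2.000000, 0.000000, 0.000000)
  k3: at (p, q) = (0.781250, -1.000000), (dp/dtau, dq/dtau) = (1.750000, -2.000000); Gamma_ppp = 0.000000, Gamma_ppq = 0.000000, Gamma_pqq = 0.000000, Gamma_qpp = 0.000000, Gamma_qpq = 0.000000, Gamma_qqq = 0.000000; k3 = (1.750000, -2.000000, 0.000000, 0.000000)
  k4: at (p, q) = (1.000000, -1.250000), (dp/dtau, dq/dtau) = (1.750000, -2.000000); Gamma_ppp = 0.000000, Gamma_ppq = 0.000000, Gamma_pqq = 0.000000, Gamma_qpp = 0.000000, Gamma_qpq = 0.000000, Gamma_qqq = 0.000000; k4 = (1.750000, -2.000000, 0.000000, 0.000000)
  Y <- Y + (h/6)(k1 + 2k2 + 2k3 + k4): p = 1.0000, q = -1.2500, dp/dtau = 1.7500, dq/dtau = -2.0000

Answer: p = 1.0000, q = -1.2500, dp/dtau = 1.7500, dq/dtau = -2.0000


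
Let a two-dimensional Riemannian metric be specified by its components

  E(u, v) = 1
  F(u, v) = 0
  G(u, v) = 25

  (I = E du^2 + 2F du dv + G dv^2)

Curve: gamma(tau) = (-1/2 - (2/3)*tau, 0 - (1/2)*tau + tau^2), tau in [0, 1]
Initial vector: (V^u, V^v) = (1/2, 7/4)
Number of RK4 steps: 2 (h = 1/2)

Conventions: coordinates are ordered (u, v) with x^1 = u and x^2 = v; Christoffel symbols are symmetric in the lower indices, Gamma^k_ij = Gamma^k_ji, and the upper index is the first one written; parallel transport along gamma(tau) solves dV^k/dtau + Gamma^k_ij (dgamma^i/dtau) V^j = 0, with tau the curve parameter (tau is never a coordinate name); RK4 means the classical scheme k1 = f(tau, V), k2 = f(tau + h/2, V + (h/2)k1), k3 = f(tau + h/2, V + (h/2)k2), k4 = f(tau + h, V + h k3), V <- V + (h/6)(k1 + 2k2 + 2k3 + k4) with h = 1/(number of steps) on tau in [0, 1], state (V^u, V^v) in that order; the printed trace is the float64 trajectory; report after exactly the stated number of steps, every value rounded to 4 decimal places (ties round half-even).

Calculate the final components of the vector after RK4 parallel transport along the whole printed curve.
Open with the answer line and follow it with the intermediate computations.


Answer: V^u = 0.5000, V^v = 1.7500

gamma'(tau) = (-2/3, -1/2 + 2*tau); f(tau, V)^k = -Gamma^k_ij(gamma(tau)) gamma'^i(tau) V^j; h = 1/2; intermediate values shown to 6 dp
curve data and Christoffel symbols at the stage parameters:
  tau = 0.000000: gamma = (-0.500000, 0.000000), gamma' = (-0.666667, -0.500000); Gamma_uuu = 0.000000, Gamma_uuv = 0.000000, Gamma_uvv = 0.000000, Gamma_vuu = 0.000000, Gamma_vuv = 0.000000, Gamma_vvv = 0.000000
  tau = 0.250000: gamma = (-0.666667, -0.062500), gamma' = (-0.666667, 0.000000); Gamma_uuu = 0.000000, Gamma_uuv = 0.000000, Gamma_uvv = 0.000000, Gamma_vuu = 0.000000, Gamma_vuv = 0.000000, Gamma_vvv = 0.000000
  tau = 0.500000: gamma = (-0.833333, 0.000000), gamma' = (-0.666667, 0.500000); Gamma_uuu = 0.000000, Gamma_uuv = 0.000000, Gamma_uvv = 0.000000, Gamma_vuu = 0.000000, Gamma_vuv = 0.000000, Gamma_vvv = 0.000000
  tau = 0.750000: gamma = (-1.000000, 0.187500), gamma' = (-0.666667, 1.000000); Gamma_uuu = 0.000000, Gamma_uuv = 0.000000, Gamma_uvv = 0.000000, Gamma_vuu = 0.000000, Gamma_vuv = 0.000000, Gamma_vvv = 0.000000
  tau = 1.000000: gamma = (-1.166667, 0.500000), gamma' = (-0.666667, 1.500000); Gamma_uuu = 0.000000, Gamma_uuv = 0.000000, Gamma_uvv = 0.000000, Gamma_vuu = 0.000000, Gamma_vuv = 0.000000, Gamma_vvv = 0.000000
step 0: V^u = 0.5000, V^v = 1.7500
step 1: k1 = (0.000000, 0.000000), k2 = (0.000000, 0.000000), k3 = (0.000000, 0.000000), k4 = (0.000000, 0.000000); V <- V + (h/6)(k1 + 2k2 + 2k3 + k4): V^u = 0.5000, V^v = 1.7500
step 2: k1 = (0.000000, 0.000000), k2 = (0.000000, 0.000000), k3 = (0.000000, 0.000000), k4 = (0.000000, 0.000000); V <- V + (h/6)(k1 + 2k2 + 2k3 + k4): V^u = 0.5000, V^v = 1.7500


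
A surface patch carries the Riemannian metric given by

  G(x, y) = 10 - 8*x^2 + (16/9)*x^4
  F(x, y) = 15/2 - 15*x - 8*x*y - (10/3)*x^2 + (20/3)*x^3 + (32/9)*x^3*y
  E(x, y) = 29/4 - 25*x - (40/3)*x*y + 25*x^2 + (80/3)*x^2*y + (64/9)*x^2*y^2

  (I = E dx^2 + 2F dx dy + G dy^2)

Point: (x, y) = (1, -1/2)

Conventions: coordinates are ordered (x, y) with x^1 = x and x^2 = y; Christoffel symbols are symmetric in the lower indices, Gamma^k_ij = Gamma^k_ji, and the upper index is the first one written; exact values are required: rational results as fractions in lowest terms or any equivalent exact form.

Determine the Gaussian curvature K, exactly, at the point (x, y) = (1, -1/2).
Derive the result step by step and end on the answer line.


E = 85/36, F = -35/18, G = 34/9, EG - F^2 = 185/36 at the point
E_x = 77/9, E_y = 56/9, F_x = -3, F_y = -40/9, G_x = -80/9, G_y = 0
E_yy = 128/9, F_xy = 8/3, G_xx = 16/3
K follows from Brioschi's formula, (det M1 - det M2)/(EG - F^2)^2.
M1 = [[-E_yy/2 + F_xy - G_xx/2, E_x/2, F_x - E_y/2], [F_y - G_x/2, E, F], [G_y/2, F, G]] = [[-64/9, 77/18, -55/9], [0, 85/36, -35/18], [0, -35/18, 34/9]]; det M1 = -2960/81
M2 = [[0, E_y/2, G_x/2], [E_y/2, E, F], [G_x/2, F, G]] = [[0, 28/9, -40/9], [28/9, 85/36, -35/18], [-40/9, -35/18, 34/9]]; det M2 = -2384/81
det M1 - det M2 = -64/9; K = -64/9 / (185/36)^2 = -9216/34225

Answer: K = -9216/34225


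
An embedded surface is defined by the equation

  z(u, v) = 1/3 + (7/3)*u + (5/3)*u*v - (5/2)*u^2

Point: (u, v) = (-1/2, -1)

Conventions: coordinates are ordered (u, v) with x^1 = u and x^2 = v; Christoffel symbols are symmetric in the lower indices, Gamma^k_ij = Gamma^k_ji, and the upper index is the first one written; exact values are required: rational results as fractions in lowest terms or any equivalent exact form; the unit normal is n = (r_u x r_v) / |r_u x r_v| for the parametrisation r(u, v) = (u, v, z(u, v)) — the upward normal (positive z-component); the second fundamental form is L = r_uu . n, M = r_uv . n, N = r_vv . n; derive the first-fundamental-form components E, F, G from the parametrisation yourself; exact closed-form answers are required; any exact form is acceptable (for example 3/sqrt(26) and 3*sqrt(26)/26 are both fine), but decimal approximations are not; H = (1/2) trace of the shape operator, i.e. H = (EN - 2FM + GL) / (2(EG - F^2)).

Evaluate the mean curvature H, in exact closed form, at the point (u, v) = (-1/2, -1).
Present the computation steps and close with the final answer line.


z_u = 19/6, z_v = -5/6, z_uu = -5, z_uv = 5/3, z_vv = 0
E = 397/36, F = -95/36, G = 61/36; answer radicand W^2 = 211/18
unnormalised second-form numerators: l = -5, m = 5/3, n = 0; L = l/sqrt(211/18), and similarly M = m/sqrt(W^2), N = n/sqrt(W^2)
H = (E*n - 2*F*m + G*l) / (2*(EG - F^2)*sqrt(W^2)); E*n - 2*F*m + G*l = 35/108, EG - F^2 = 211/18, so H = (35/2532)/sqrt(211/18)

Answer: H = 35*sqrt(422)/178084


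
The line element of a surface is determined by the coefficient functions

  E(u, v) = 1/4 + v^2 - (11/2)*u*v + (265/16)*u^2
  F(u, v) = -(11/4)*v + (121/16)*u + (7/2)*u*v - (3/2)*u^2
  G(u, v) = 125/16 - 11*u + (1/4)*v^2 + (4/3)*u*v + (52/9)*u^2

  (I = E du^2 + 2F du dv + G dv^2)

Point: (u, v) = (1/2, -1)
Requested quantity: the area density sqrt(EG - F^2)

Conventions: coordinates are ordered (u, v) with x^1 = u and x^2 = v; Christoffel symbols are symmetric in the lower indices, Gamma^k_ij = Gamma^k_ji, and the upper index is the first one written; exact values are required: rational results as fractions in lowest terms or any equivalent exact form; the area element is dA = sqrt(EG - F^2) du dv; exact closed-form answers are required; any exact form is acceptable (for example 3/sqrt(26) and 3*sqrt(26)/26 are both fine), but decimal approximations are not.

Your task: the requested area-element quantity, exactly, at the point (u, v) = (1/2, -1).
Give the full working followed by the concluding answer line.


E = 521/64, F = 141/32, G = 481/144; EG - F^2 = 8959/1152

Answer: sqrt(EG - F^2) = 17*sqrt(62)/48


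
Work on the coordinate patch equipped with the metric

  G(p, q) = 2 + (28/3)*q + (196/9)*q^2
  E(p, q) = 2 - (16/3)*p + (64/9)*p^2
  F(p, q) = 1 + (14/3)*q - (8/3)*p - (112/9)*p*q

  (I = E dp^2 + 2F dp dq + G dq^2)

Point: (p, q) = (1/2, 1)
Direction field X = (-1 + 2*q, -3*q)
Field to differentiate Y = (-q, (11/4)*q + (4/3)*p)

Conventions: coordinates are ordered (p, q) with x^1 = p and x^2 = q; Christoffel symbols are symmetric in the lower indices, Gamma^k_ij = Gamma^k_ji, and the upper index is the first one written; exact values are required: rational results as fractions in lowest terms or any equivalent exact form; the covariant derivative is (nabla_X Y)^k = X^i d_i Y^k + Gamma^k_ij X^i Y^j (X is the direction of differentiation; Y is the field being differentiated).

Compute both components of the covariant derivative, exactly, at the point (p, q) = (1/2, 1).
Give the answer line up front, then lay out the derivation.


Answer: (nabla_X Y)^p = 2065/598, (nabla_X Y)^q = -52459/3588

E = 10/9, F = -17/9, G = 298/9 at the point
E_p = 16/9, E_q = 0, F_p = -136/9, F_q = -14/9, G_p = 0, G_q = 476/9
EG - F^2 = 299/9;  g^inv = (9/299) * [[298/9, 17/9], [17/9, 10/9]]
first-kind symbols [ij,l] = (1/2)(d_i g_jl + d_j g_il - d_l g_ij): [pp,p] = E_p/2 = 8/9, [pp,q] = F_p - E_q/2 = -136/9, [pq,p] = E_q/2 = 0, [pq,q] = G_p/2 = 0, [qq,p] = F_q - G_p/2 = -14/9, [qq,q] = G_q/2 = 238/9
Gamma^p_ij = (G*[ij,p] - F*[ij,q])/(EG - F^2), Gamma^q_ij = (E*[ij,q] - F*[ij,p])/(EG - F^2)
Gamma_ppp = 8/299, Gamma_ppq = 0, Gamma_pqq = -14/299, Gamma_qpp = -136/299, Gamma_qpq = 0, Gamma_qqq = 238/299
X = (1, -3), Y = (-1, 41/12) at the point


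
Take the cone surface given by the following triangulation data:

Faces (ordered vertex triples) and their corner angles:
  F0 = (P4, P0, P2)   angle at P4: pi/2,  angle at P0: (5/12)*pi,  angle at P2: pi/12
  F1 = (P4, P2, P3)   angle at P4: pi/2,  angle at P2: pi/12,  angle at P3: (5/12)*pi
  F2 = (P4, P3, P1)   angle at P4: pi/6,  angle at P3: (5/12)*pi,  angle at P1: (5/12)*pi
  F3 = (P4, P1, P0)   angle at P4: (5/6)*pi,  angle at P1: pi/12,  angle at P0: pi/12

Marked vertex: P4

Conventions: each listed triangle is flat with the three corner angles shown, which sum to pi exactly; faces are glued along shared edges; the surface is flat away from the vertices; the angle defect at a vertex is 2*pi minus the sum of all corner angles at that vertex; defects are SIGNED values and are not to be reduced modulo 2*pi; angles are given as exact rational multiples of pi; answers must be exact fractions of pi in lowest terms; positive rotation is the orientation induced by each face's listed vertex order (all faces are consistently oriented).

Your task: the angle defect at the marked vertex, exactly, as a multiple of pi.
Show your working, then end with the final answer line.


Sum of corner angles at P4: 2*pi
defect = 2*pi - 2*pi

Answer: defect(P4) = 0


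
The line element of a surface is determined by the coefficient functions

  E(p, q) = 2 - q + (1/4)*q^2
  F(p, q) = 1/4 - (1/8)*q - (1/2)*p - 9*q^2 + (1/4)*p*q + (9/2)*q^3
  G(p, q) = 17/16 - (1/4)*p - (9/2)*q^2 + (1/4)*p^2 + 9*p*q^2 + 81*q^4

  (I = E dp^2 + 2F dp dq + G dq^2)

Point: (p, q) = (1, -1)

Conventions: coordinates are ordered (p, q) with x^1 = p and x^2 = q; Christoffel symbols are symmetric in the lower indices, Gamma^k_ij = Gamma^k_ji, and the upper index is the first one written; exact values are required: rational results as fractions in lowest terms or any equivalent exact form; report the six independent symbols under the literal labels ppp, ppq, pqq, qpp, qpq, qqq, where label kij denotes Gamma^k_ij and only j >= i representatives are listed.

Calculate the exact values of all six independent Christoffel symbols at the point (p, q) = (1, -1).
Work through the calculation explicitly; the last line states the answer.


E = 13/4, F = -111/8, G = 1385/16 at the point
E_p = 0, E_q = -3/2, F_p = -3/4, F_q = 253/8, G_p = 37/4, G_q = -333
EG - F^2 = 1421/16;  g^inv = (16/1421) * [[1385/16, 111/8], [111/8, 13/4]]
first-kind symbols [ij,l] = (1/2)(d_i g_jl + d_j g_il - d_l g_ij): [pp,p] = E_p/2 = 0, [pp,q] = F_p - E_q/2 = 0, [pq,p] = E_q/2 = -3/4, [pq,q] = G_p/2 = 37/8, [qq,p] = F_q - G_p/2 = 27, [qq,q] = G_q/2 = -333/2
Gamma^p_ij = (G*[ij,p] - F*[ij,q])/(EG - F^2), Gamma^q_ij = (E*[ij,q] - F*[ij,p])/(EG - F^2)

Answer: Gamma_ppp = 0, Gamma_ppq = -12/1421, Gamma_pqq = 432/1421, Gamma_qpp = 0, Gamma_qpq = 74/1421, Gamma_qqq = -2664/1421


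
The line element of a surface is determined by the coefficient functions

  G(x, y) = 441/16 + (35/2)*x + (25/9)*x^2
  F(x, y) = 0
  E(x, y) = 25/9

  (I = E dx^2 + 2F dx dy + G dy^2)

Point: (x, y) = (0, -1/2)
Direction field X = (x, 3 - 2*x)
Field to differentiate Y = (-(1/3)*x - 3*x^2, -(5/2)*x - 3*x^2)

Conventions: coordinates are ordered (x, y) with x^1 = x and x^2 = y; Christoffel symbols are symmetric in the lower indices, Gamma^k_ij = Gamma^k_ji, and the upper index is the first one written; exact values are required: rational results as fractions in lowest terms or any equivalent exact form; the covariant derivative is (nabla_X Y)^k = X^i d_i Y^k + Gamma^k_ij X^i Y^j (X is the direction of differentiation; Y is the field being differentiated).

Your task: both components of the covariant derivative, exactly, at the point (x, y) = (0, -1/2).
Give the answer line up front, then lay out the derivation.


Answer: (nabla_X Y)^x = 0, (nabla_X Y)^y = 0

E = 25/9, F = 0, G = 441/16 at the point
E_x = 0, E_y = 0, F_x = 0, F_y = 0, G_x = 35/2, G_y = 0
EG - F^2 = 1225/16;  g^inv = (16/1225) * [[441/16, 0], [0, 25/9]]
first-kind symbols [ij,l] = (1/2)(d_i g_jl + d_j g_il - d_l g_ij): [xx,x] = E_x/2 = 0, [xx,y] = F_x - E_y/2 = 0, [xy,x] = E_y/2 = 0, [xy,y] = G_x/2 = 35/4, [yy,x] = F_y - G_x/2 = -35/4, [yy,y] = G_y/2 = 0
Gamma^x_ij = (G*[ij,x] - F*[ij,y])/(EG - F^2), Gamma^y_ij = (E*[ij,y] - F*[ij,x])/(EG - F^2)
Gamma_xxx = 0, Gamma_xxy = 0, Gamma_xyy = -63/20, Gamma_yxx = 0, Gamma_yxy = 20/63, Gamma_yyy = 0
X = (0, 3), Y = (0, 0) at the point


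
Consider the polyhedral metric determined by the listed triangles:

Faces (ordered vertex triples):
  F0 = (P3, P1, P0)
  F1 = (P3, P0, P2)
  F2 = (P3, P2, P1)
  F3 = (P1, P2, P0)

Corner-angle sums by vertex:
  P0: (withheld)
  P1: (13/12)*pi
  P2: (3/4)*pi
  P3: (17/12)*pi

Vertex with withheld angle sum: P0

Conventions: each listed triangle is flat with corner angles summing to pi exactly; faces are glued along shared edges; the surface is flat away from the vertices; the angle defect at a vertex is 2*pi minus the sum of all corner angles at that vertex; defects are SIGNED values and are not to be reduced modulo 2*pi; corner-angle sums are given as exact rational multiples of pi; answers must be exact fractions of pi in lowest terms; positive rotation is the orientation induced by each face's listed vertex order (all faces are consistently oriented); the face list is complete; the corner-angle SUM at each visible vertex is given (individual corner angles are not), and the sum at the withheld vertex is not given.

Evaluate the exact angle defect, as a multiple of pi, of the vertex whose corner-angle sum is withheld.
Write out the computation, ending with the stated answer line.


V = 4, E = 6, F = 4; chi = V - E + F = 2
Gauss-Bonnet: total defect = 2*pi*chi = 4*pi; visible defects sum to (11/4)*pi

Answer: defect(P0) = (5/4)*pi


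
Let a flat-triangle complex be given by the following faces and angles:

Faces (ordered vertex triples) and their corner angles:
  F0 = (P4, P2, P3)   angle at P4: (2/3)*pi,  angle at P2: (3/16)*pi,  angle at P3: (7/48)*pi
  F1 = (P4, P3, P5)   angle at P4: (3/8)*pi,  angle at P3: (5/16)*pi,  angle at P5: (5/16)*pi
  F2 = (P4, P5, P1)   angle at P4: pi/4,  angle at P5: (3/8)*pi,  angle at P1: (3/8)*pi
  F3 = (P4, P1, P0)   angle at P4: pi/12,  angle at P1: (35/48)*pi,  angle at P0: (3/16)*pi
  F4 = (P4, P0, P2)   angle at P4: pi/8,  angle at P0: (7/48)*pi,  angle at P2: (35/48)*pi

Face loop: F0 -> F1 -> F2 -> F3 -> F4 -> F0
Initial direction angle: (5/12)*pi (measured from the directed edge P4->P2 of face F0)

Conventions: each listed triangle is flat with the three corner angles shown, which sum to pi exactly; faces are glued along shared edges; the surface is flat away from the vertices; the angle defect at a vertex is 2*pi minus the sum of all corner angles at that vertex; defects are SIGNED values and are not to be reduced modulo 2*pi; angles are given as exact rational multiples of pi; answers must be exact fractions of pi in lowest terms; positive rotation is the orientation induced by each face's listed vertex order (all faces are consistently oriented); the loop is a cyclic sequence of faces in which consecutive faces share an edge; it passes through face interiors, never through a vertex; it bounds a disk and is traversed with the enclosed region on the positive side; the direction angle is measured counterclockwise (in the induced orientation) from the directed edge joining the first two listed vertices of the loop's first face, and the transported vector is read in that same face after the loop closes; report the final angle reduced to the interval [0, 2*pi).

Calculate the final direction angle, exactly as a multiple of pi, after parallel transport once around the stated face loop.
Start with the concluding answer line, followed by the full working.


Answer: final direction angle = (11/12)*pi

enclosed vertex P4: corner angles sum to (3/2)*pi, defect = 2*pi - (3/2)*pi = pi/2
summing the enclosed defects onto the initial angle, mod 2*pi in the induced orientation:
final angle = (5/12)*pi + pi/2 = (11/12)*pi (mod 2*pi)


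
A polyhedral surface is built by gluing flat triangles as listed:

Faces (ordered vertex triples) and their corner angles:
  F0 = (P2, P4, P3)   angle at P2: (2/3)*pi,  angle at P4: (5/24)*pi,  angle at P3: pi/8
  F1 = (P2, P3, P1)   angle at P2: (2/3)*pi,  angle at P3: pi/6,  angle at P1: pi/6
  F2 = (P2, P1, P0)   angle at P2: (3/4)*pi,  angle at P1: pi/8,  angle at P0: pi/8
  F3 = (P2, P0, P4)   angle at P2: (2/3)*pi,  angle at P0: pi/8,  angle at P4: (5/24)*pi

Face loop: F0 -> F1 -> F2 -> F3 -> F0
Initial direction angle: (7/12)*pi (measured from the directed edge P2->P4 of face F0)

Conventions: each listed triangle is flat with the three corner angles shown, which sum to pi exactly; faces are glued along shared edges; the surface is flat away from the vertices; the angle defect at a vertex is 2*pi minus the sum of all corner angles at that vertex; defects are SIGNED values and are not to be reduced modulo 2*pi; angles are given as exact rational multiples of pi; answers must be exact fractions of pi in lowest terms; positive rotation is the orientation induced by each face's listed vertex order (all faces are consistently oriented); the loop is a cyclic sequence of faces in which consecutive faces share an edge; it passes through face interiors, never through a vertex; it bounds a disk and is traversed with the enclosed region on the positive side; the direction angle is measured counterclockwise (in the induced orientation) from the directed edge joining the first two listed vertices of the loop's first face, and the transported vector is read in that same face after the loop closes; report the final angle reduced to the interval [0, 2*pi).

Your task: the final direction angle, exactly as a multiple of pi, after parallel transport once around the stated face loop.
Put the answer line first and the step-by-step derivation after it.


Answer: final direction angle = (11/6)*pi

enclosed vertex P2: corner angles sum to (11/4)*pi, defect = 2*pi - (11/4)*pi = (-3/4)*pi
the final direction is the initial angle plus the enclosed defects, taken mod 2*pi in the induced orientation
final angle = (7/12)*pi - (3/4)*pi = (11/6)*pi (mod 2*pi)


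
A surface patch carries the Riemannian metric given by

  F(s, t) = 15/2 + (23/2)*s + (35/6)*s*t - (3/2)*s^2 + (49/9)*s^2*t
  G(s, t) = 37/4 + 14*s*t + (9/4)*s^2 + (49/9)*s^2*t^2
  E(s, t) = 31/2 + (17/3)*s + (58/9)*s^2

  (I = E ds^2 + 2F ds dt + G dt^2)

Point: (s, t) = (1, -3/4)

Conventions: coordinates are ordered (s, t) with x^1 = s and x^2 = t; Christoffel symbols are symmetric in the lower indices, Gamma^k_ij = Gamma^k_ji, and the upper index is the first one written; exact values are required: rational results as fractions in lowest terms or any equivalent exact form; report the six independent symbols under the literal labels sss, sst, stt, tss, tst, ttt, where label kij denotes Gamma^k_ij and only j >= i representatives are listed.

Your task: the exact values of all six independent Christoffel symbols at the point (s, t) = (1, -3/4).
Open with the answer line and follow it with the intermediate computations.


Answer: Gamma_sss = 42759/17521, Gamma_sst = -93/5006, Gamma_stt = 44215/70084, Gamma_tss = -48256/7509, Gamma_tst = 142/2503, Gamma_ttt = -3435/5006

E = 497/18, F = 217/24, G = 65/16 at the point
E_s = 167/9, E_t = 0, F_s = -97/24, F_t = 203/18, G_s = 1/8, G_t = 35/6
EG - F^2 = 17521/576;  g^inv = (576/17521) * [[65/16, -217/24], [-217/24, 497/18]]
first-kind symbols [ij,l] = (1/2)(d_i g_jl + d_j g_il - d_l g_ij): [ss,s] = E_s/2 = 167/18, [ss,t] = F_s - E_t/2 = -97/24, [st,s] = E_t/2 = 0, [st,t] = G_s/2 = 1/16, [tt,s] = F_t - G_s/2 = 1615/144, [tt,t] = G_t/2 = 35/12
Gamma^s_ij = (G*[ij,s] - F*[ij,t])/(EG - F^2), Gamma^t_ij = (E*[ij,t] - F*[ij,s])/(EG - F^2)


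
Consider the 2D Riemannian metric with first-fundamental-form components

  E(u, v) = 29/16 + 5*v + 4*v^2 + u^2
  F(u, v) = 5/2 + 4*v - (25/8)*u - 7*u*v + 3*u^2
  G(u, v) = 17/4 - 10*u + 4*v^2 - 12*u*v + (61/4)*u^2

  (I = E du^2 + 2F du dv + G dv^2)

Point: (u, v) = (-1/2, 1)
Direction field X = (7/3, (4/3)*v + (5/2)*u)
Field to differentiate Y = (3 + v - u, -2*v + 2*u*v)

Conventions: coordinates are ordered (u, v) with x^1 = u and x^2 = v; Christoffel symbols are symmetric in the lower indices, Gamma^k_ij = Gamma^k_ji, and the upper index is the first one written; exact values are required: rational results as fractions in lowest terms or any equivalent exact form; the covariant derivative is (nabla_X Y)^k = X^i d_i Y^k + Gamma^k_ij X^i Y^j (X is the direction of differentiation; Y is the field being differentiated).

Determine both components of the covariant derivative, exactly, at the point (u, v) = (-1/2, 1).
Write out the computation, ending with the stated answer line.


E = 177/16, F = 197/16, G = 369/16 at the point
E_u = -1, E_v = 13, F_u = -105/8, F_v = 15/2, G_u = -149/4, G_v = 14
EG - F^2 = 3313/32;  g^inv = (32/3313) * [[369/16, -197/16], [-197/16, 177/16]]
first-kind symbols [ij,l] = (1/2)(d_i g_jl + d_j g_il - d_l g_ij): [uu,u] = E_u/2 = -1/2, [uu,v] = F_u - E_v/2 = -157/8, [uv,u] = E_v/2 = 13/2, [uv,v] = G_u/2 = -149/8, [vv,u] = F_v - G_u/2 = 209/8, [vv,v] = G_v/2 = 7
Gamma^u_ij = (G*[ij,u] - F*[ij,v])/(EG - F^2), Gamma^v_ij = (E*[ij,v] - F*[ij,u])/(EG - F^2)
Gamma_uuu = 29453/13252, Gamma_uuv = 48541/13252, Gamma_uvv = 66089/13252, Gamma_vuu = -27001/13252, Gamma_vuv = -36617/13252, Gamma_vvv = -31261/13252
X = (7/3, 1/12), Y = (9/2, -3) at the point

Answer: (nabla_X Y)^u = -469335/106016, (nabla_X Y)^v = 610129/318048


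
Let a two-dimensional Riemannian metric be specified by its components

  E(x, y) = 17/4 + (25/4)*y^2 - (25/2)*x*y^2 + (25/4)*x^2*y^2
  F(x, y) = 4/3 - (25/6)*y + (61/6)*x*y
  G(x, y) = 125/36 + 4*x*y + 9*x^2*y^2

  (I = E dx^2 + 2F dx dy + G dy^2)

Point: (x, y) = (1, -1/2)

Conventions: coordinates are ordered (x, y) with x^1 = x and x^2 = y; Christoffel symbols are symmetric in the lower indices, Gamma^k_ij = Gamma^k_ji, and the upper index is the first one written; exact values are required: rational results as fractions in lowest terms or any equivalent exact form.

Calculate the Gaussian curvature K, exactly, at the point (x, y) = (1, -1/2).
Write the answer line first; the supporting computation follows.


Answer: K = 55365/97969

E = 17/4, F = -5/3, G = 67/18, EG - F^2 = 313/24 at the point
E_x = 0, E_y = 0, F_x = -61/12, F_y = 6, G_x = 5/2, G_y = -5
E_yy = 0, F_xy = 61/6, G_xx = 9/2
Compute both Brioschi determinants and normalise by (EG - F^2)^2.
M1 = [[-E_yy/2 + F_xy - G_xx/2, E_x/2, F_x - E_y/2], [F_y - G_x/2, E, F], [G_y/2, F, G]] = [[95/12, 0, -61/12], [19/4, 17/4, -5/3], [-5/2, -5/3, 67/18]]; det M1 = 4295/48
M2 = [[0, E_y/2, G_x/2], [E_y/2, E, F], [G_x/2, F, G]] = [[0, 0, 5/4], [0, 17/4, -5/3], [5/4, -5/3, 67/18]]; det M2 = -425/64
det M1 - det M2 = 18455/192; K = 18455/192 / (313/24)^2 = 55365/97969


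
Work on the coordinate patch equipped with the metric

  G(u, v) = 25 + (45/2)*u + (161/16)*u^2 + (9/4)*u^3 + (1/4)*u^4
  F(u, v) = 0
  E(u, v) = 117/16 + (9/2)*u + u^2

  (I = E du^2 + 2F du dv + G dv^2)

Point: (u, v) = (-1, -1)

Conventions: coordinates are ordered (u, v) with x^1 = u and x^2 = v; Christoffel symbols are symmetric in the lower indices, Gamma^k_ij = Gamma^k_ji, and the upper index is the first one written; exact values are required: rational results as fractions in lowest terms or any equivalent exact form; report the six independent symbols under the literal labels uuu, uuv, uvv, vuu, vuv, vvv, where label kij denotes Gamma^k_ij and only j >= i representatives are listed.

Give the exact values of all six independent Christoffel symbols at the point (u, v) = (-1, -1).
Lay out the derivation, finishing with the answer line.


E = 61/16, F = 0, G = 169/16 at the point
E_u = 5/2, E_v = 0, F_u = 0, F_v = 0, G_u = 65/8, G_v = 0
EG - F^2 = 10309/256;  g^inv = (256/10309) * [[169/16, 0], [0, 61/16]]
first-kind symbols [ij,l] = (1/2)(d_i g_jl + d_j g_il - d_l g_ij): [uu,u] = E_u/2 = 5/4, [uu,v] = F_u - E_v/2 = 0, [uv,u] = E_v/2 = 0, [uv,v] = G_u/2 = 65/16, [vv,u] = F_v - G_u/2 = -65/16, [vv,v] = G_v/2 = 0
Gamma^u_ij = (G*[ij,u] - F*[ij,v])/(EG - F^2), Gamma^v_ij = (E*[ij,v] - F*[ij,u])/(EG - F^2)

Answer: Gamma_uuu = 20/61, Gamma_uuv = 0, Gamma_uvv = -65/61, Gamma_vuu = 0, Gamma_vuv = 5/13, Gamma_vvv = 0


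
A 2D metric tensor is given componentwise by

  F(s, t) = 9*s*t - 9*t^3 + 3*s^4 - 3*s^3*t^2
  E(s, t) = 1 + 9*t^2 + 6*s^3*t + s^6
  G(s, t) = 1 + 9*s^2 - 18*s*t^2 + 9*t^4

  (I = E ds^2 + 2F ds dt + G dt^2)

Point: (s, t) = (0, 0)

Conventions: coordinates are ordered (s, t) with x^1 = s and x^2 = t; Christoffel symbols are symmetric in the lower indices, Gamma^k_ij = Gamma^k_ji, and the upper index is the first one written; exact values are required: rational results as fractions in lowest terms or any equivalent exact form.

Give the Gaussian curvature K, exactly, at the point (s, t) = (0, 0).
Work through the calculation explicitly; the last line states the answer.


E = 1, F = 0, G = 1, EG - F^2 = 1 at the point
E_s = 0, E_t = 0, F_s = 0, F_t = 0, G_s = 0, G_t = 0
E_tt = 18, F_st = 9, G_ss = 18
K follows from Brioschi's formula, (det M1 - det M2)/(EG - F^2)^2.
M1 = [[-E_tt/2 + F_st - G_ss/2, E_s/2, F_s - E_t/2], [F_t - G_s/2, E, F], [G_t/2, F, G]] = [[-9, 0, 0], [0, 1, 0], [0, 0, 1]]; det M1 = -9
M2 = [[0, E_t/2, G_s/2], [E_t/2, E, F], [G_s/2, F, G]] = [[0, 0, 0], [0, 1, 0], [0, 0, 1]]; det M2 = 0
det M1 - det M2 = -9; K = -9 / (1)^2 = -9

Answer: K = -9


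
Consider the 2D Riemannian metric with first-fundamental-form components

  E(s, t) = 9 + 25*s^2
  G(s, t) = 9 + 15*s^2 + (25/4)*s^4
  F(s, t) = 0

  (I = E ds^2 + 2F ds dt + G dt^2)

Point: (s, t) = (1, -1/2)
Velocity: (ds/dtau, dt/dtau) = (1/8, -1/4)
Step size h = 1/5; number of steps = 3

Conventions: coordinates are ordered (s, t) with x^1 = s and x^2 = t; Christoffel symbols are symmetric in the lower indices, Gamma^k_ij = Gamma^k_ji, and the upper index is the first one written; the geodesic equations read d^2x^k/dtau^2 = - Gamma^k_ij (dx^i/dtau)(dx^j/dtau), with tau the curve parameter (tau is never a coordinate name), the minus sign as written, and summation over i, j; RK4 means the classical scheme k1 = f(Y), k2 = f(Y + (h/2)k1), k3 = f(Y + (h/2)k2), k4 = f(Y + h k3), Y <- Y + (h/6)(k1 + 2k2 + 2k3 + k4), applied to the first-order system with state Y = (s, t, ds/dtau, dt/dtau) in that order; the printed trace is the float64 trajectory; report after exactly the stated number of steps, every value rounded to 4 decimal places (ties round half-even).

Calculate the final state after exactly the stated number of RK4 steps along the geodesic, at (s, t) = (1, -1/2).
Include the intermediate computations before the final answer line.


f(Y) = (ds/dtau, dt/dtau, -Gamma^s_ij Y'^i Y'^j, -Gamma^t_ij Y'^i Y'^j) with the Gammas evaluated at the stage position; h = 0.200000; intermediate values shown to 6 dp
step 0: s = 1.0000, t = -0.5000, ds/dtau = 0.1250, dt/dtau = -0.2500
step 1:
  k1: at (s, t) = (1.000000, -0.500000), (ds/dtau, dt/dtau) = (0.125000, -0.250000); Gamma_sss = 0.735294, Gamma_sst = 0.000000, Gamma_stt = -0.808824, Gamma_tss = 0.000000, Gamma_tst = 0.909091, Gamma_ttt = 0.000000; k1 = (0.125000, -0.250000, 0.039062, 0.056818)
  k2: at (s, t) = (1.012500, -0.525000), (ds/dtau, dt/dtau) = (0.128906, -0.244318); Gamma_sss = 0.730964, Gamma_sst = 0.000000, Gamma_stt = -0.813255, Gamma_tss = 0.000000, Gamma_tst = 0.910048, Gamma_ttt = 0.000000; k2 = (0.128906, -0.244318, 0.036398, 0.057322)
  k3: at (s, t) = (1.012891, -0.524432), (ds/dtau, dt/dtau) = (0.128640, -0.244268); Gamma_sss = 0.730829, Gamma_sst = 0.000000, Gamma_stt = -0.813394, Gamma_tss = 0.000000, Gamma_tst = 0.910076, Gamma_ttt = 0.000000; k3 = (0.128640, -0.244268, 0.036439, 0.057194)
  k4: at (s, t) = (1.025728, -0.548854), (ds/dtau, dt/dtau) = (0.132288, -0.238561); Gamma_sss = 0.726376, Gamma_sst = 0.000000, Gamma_stt = -0.817942, Gamma_tss = 0.000000, Gamma_tst = 0.910901, Gamma_ttt = 0.000000; k4 = (0.132288, -0.238561, 0.033839, 0.057494)
  Y <- Y + (h/6)(k1 + 2k2 + 2k3 + k4): s = 1.0257, t = -0.5489, ds/dtau = 0.1323, dt/dtau = -0.2386
step 2:
  k1: at (s, t) = (1.025746, -0.548858), (ds/dtau, dt/dtau) = (0.132286, -0.238555); Gamma_sss = 0.726369, Gamma_sst = 0.000000, Gamma_stt = -0.817948, Gamma_tss = 0.000000, Gamma_tst = 0.910902, Gamma_ttt = 0.000000; k1 = (0.132286, -0.238555, 0.033837, 0.057492)
  k2: at (s, t) = (1.038975, -0.572713), (ds/dtau, dt/dtau) = (0.135670, -0.232806); Gamma_sss = 0.721777, Gamma_sst = 0.000000, Gamma_stt = -0.822633, Gamma_tss = 0.000000, Gamma_tst = 0.911594, Gamma_ttt = 0.000000; k2 = (0.135670, -0.232806, 0.031300, 0.057585)
  k3: at (s, t) = (1.039313, -0.572138), (ds/dtau, dt/dtau) = (0.135416, -0.232797); Gamma_sss = 0.721659, Gamma_sst = 0.000000, Gamma_stt = -0.822753, Gamma_tss = 0.000000, Gamma_tst = 0.911609, Gamma_ttt = 0.000000; k3 = (0.135416, -0.232797, 0.031355, 0.057476)
  k4: at (s, t) = (1.052829, -0.595417), (ds/dtau, dt/dtau) = (0.138557, -0.227060); Gamma_sss = 0.716967, Gamma_sst = 0.000000, Gamma_stt = -0.827541, Gamma_tss = 0.000000, Gamma_tst = 0.912153, Gamma_ttt = 0.000000; k4 = (0.138557, -0.227060, 0.028901, 0.057394)
  Y <- Y + (h/6)(k1 + 2k2 + 2k3 + k4): s = 1.0528, t = -0.5954, ds/dtau = 0.1386, dt/dtau = -0.2271
step 3:
  k1: at (s, t) = (1.052846, -0.595418), (ds/dtau, dt/dtau) = (0.138554, -0.227055); Gamma_sss = 0.716961, Gamma_sst = 0.000000, Gamma_stt = -0.827547, Gamma_tss = 0.000000, Gamma_tst = 0.912153, Gamma_ttt = 0.000000; k1 = (0.138554, -0.227055, 0.028900, 0.057392)
  k2: at (s, t) = (1.066702, -0.618124), (ds/dtau, dt/dtau) = (0.141444, -0.221316); Gamma_sss = 0.712154, Gamma_sst = 0.000000, Gamma_stt = -0.832456, Gamma_tss = 0.000000, Gamma_tst = 0.912548, Gamma_ttt = 0.000000; k2 = (0.141444, -0.221316, 0.026527, 0.057132)
  k3: at (s, t) = (1.066991, -0.617550), (ds/dtau, dt/dtau) = (0.141207, -0.221342); Gamma_sss = 0.712054, Gamma_sst = 0.000000, Gamma_stt = -0.832558, Gamma_tss = 0.000000, Gamma_tst = 0.912555, Gamma_ttt = 0.000000; k3 = (0.141207, -0.221342, 0.026591, 0.057044)
  k4: at (s, t) = (1.081088, -0.639687), (ds/dtau, dt/dtau) = (0.143872, -0.215646); Gamma_sss = 0.707171, Gamma_sst = 0.000000, Gamma_stt = -0.837556, Gamma_tss = 0.000000, Gamma_tst = 0.912791, Gamma_ttt = 0.000000; k4 = (0.143872, -0.215646, 0.024311, 0.056640)
  Y <- Y + (h/6)(k1 + 2k2 + 2k3 + k4): s = 1.0811, t = -0.6397, ds/dtau = 0.1439, dt/dtau = -0.2156

Answer: s = 1.0811, t = -0.6397, ds/dtau = 0.1439, dt/dtau = -0.2156
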